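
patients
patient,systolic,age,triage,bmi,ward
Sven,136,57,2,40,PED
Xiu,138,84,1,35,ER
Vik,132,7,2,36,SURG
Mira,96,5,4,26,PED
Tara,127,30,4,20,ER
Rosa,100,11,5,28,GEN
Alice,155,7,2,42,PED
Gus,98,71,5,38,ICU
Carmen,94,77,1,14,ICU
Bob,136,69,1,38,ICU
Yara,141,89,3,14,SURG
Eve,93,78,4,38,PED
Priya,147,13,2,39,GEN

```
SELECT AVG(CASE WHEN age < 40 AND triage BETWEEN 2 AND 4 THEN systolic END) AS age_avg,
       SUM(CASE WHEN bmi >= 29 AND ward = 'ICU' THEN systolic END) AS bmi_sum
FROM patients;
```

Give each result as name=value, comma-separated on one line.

age_avg=131.4, bmi_sum=234

[age_avg: age < 40 AND triage BETWEEN 2 AND 4]
patient=Sven: ✗
patient=Xiu: ✗
patient=Vik: ✓ → 132
patient=Mira: ✓ → 96
patient=Tara: ✓ → 127
patient=Rosa: ✗
patient=Alice: ✓ → 155
patient=Gus: ✗
patient=Carmen: ✗
patient=Bob: ✗
patient=Yara: ✗
patient=Eve: ✗
patient=Priya: ✓ → 147
age_avg = (132 + 96 + 127 + 155 + 147) / 5 = 131.4
—
[bmi_sum: bmi >= 29 AND ward = 'ICU']
patient=Sven: ✗
patient=Xiu: ✗
patient=Vik: ✗
patient=Mira: ✗
patient=Tara: ✗
patient=Rosa: ✗
patient=Alice: ✗
patient=Gus: ✓ → 98
patient=Carmen: ✗
patient=Bob: ✓ → 136
patient=Yara: ✗
patient=Eve: ✗
patient=Priya: ✗
bmi_sum = 98 + 136 = 234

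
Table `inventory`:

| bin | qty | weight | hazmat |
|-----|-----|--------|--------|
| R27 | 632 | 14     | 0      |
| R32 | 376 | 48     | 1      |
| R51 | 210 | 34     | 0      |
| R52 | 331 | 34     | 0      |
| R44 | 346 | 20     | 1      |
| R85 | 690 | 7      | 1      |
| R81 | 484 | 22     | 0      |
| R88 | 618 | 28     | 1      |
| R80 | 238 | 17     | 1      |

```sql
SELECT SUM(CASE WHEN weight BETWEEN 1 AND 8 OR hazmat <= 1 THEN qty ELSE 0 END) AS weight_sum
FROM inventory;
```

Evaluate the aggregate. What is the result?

3925

bin=R27: ✓ → 632
bin=R32: ✓ → 376
bin=R51: ✓ → 210
bin=R52: ✓ → 331
bin=R44: ✓ → 346
bin=R85: ✓ → 690
bin=R81: ✓ → 484
bin=R88: ✓ → 618
bin=R80: ✓ → 238
weight_sum = 632 + 376 + 210 + 331 + 346 + 690 + 484 + 618 + 238 = 3925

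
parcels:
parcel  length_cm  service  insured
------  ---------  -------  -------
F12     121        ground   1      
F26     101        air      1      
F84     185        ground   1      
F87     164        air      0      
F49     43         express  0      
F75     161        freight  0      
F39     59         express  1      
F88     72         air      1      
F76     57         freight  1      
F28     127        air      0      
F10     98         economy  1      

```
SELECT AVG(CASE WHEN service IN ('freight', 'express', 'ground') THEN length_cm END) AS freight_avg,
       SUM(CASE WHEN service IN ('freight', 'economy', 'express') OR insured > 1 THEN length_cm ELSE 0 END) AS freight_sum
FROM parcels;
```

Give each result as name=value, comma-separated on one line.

freight_avg=104.3333333333, freight_sum=418

[freight_avg: service IN ('freight', 'express', 'ground')]
parcel=F12: ✓ → 121
parcel=F26: ✗
parcel=F84: ✓ → 185
parcel=F87: ✗
parcel=F49: ✓ → 43
parcel=F75: ✓ → 161
parcel=F39: ✓ → 59
parcel=F88: ✗
parcel=F76: ✓ → 57
parcel=F28: ✗
parcel=F10: ✗
freight_avg = (121 + 185 + 43 + 161 + 59 + 57) / 6 = 104.3333333333
—
[freight_sum: service IN ('freight', 'economy', 'express') OR insured > 1]
parcel=F12: ✗
parcel=F26: ✗
parcel=F84: ✗
parcel=F87: ✗
parcel=F49: ✓ → 43
parcel=F75: ✓ → 161
parcel=F39: ✓ → 59
parcel=F88: ✗
parcel=F76: ✓ → 57
parcel=F28: ✗
parcel=F10: ✓ → 98
freight_sum = 43 + 161 + 59 + 57 + 98 = 418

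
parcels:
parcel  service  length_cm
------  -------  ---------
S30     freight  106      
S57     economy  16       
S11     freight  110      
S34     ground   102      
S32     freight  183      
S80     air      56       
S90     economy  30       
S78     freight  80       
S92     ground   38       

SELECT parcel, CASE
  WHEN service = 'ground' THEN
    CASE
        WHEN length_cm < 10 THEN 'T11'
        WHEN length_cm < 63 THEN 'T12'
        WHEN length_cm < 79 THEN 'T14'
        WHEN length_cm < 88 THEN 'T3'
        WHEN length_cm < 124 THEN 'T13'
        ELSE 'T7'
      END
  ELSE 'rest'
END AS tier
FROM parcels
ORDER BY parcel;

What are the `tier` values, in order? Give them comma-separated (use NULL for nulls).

rest, rest, rest, T13, rest, rest, rest, rest, T12

parcel=S11: service='freight' → outer ELSE → rest
parcel=S30: service='freight' → outer ELSE → rest
parcel=S32: service='freight' → outer ELSE → rest
parcel=S34: service='ground' → inner[length_cm < 124] → T13
parcel=S57: service='economy' → outer ELSE → rest
parcel=S78: service='freight' → outer ELSE → rest
parcel=S80: service='air' → outer ELSE → rest
parcel=S90: service='economy' → outer ELSE → rest
parcel=S92: service='ground' → inner[length_cm < 63] → T12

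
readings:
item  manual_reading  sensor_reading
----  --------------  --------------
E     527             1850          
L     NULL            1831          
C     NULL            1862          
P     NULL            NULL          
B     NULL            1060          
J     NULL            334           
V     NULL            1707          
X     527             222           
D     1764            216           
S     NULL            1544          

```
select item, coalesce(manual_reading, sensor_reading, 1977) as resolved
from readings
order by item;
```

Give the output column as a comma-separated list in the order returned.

1060, 1862, 1764, 527, 334, 1831, 1977, 1544, 1707, 527

item=B: manual_reading=NULL, sensor_reading=1060 → 1060
item=C: manual_reading=NULL, sensor_reading=1862 → 1862
item=D: manual_reading=1764 → 1764
item=E: manual_reading=527 → 527
item=J: manual_reading=NULL, sensor_reading=334 → 334
item=L: manual_reading=NULL, sensor_reading=1831 → 1831
item=P: manual_reading=NULL, sensor_reading=NULL, → literal 1977 → 1977
item=S: manual_reading=NULL, sensor_reading=1544 → 1544
item=V: manual_reading=NULL, sensor_reading=1707 → 1707
item=X: manual_reading=527 → 527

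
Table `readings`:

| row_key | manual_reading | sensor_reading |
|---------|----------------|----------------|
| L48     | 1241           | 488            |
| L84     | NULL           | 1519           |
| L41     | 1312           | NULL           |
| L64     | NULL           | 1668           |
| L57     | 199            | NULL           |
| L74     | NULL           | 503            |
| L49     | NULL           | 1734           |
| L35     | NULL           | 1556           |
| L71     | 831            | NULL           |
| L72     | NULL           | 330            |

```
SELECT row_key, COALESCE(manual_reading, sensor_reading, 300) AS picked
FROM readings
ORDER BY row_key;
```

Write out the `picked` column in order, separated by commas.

1556, 1312, 1241, 1734, 199, 1668, 831, 330, 503, 1519

row_key=L35: manual_reading=NULL, sensor_reading=1556 → 1556
row_key=L41: manual_reading=1312 → 1312
row_key=L48: manual_reading=1241 → 1241
row_key=L49: manual_reading=NULL, sensor_reading=1734 → 1734
row_key=L57: manual_reading=199 → 199
row_key=L64: manual_reading=NULL, sensor_reading=1668 → 1668
row_key=L71: manual_reading=831 → 831
row_key=L72: manual_reading=NULL, sensor_reading=330 → 330
row_key=L74: manual_reading=NULL, sensor_reading=503 → 503
row_key=L84: manual_reading=NULL, sensor_reading=1519 → 1519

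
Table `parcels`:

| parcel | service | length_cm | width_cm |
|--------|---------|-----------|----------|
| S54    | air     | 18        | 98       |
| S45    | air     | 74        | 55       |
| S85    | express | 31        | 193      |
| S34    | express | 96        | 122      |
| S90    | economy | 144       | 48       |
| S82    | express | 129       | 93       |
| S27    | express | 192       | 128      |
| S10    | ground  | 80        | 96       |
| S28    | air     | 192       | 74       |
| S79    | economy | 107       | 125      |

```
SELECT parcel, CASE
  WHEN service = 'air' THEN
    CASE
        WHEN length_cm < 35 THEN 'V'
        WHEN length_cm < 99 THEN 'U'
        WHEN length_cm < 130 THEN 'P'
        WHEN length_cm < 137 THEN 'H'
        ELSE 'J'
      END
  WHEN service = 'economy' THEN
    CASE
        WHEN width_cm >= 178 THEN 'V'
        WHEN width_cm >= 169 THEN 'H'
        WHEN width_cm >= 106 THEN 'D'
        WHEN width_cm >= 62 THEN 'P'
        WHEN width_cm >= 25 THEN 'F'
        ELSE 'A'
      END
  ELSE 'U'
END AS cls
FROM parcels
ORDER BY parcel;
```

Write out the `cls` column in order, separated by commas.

parcel=S10: service='ground' → outer ELSE → U
parcel=S27: service='express' → outer ELSE → U
parcel=S28: service='air' → inner[ELSE] → J
parcel=S34: service='express' → outer ELSE → U
parcel=S45: service='air' → inner[length_cm < 99] → U
parcel=S54: service='air' → inner[length_cm < 35] → V
parcel=S79: service='economy' → inner[width_cm >= 106] → D
parcel=S82: service='express' → outer ELSE → U
parcel=S85: service='express' → outer ELSE → U
parcel=S90: service='economy' → inner[width_cm >= 25] → F

U, U, J, U, U, V, D, U, U, F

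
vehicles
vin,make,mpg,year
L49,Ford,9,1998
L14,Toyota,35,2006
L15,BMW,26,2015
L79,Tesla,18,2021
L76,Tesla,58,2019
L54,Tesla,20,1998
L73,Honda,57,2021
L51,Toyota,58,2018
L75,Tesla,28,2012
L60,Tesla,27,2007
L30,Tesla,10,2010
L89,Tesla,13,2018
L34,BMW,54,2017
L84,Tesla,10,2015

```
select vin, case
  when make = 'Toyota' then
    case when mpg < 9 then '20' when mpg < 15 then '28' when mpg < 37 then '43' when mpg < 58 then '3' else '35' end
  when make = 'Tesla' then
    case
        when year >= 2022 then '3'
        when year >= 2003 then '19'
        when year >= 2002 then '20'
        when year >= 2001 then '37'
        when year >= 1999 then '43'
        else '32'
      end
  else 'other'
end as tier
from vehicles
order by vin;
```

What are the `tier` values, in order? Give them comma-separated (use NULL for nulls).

vin=L14: make='Toyota' → inner[mpg < 37] → 43
vin=L15: make='BMW' → outer ELSE → other
vin=L30: make='Tesla' → inner[year >= 2003] → 19
vin=L34: make='BMW' → outer ELSE → other
vin=L49: make='Ford' → outer ELSE → other
vin=L51: make='Toyota' → inner[ELSE] → 35
vin=L54: make='Tesla' → inner[ELSE] → 32
vin=L60: make='Tesla' → inner[year >= 2003] → 19
vin=L73: make='Honda' → outer ELSE → other
vin=L75: make='Tesla' → inner[year >= 2003] → 19
vin=L76: make='Tesla' → inner[year >= 2003] → 19
vin=L79: make='Tesla' → inner[year >= 2003] → 19
vin=L84: make='Tesla' → inner[year >= 2003] → 19
vin=L89: make='Tesla' → inner[year >= 2003] → 19

43, other, 19, other, other, 35, 32, 19, other, 19, 19, 19, 19, 19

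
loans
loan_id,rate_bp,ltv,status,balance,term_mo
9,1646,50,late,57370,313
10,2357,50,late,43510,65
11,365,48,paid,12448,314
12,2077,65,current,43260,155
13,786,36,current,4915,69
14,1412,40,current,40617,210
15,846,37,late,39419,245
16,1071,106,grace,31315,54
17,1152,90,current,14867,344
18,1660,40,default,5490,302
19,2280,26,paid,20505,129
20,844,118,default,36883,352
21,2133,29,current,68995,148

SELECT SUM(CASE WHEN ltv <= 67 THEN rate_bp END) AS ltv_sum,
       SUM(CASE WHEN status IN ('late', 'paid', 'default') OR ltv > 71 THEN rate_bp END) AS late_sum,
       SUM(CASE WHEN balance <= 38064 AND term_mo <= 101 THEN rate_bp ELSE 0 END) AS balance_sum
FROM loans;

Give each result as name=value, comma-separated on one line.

[ltv_sum: ltv <= 67]
loan_id=9: ✓ → 1646
loan_id=10: ✓ → 2357
loan_id=11: ✓ → 365
loan_id=12: ✓ → 2077
loan_id=13: ✓ → 786
loan_id=14: ✓ → 1412
loan_id=15: ✓ → 846
loan_id=16: ✗
loan_id=17: ✗
loan_id=18: ✓ → 1660
loan_id=19: ✓ → 2280
loan_id=20: ✗
loan_id=21: ✓ → 2133
ltv_sum = 1646 + 2357 + 365 + 2077 + 786 + 1412 + 846 + 1660 + 2280 + 2133 = 15562
—
[late_sum: status IN ('late', 'paid', 'default') OR ltv > 71]
loan_id=9: ✓ → 1646
loan_id=10: ✓ → 2357
loan_id=11: ✓ → 365
loan_id=12: ✗
loan_id=13: ✗
loan_id=14: ✗
loan_id=15: ✓ → 846
loan_id=16: ✓ → 1071
loan_id=17: ✓ → 1152
loan_id=18: ✓ → 1660
loan_id=19: ✓ → 2280
loan_id=20: ✓ → 844
loan_id=21: ✗
late_sum = 1646 + 2357 + 365 + 846 + 1071 + 1152 + 1660 + 2280 + 844 = 12221
—
[balance_sum: balance <= 38064 AND term_mo <= 101]
loan_id=9: ✗
loan_id=10: ✗
loan_id=11: ✗
loan_id=12: ✗
loan_id=13: ✓ → 786
loan_id=14: ✗
loan_id=15: ✗
loan_id=16: ✓ → 1071
loan_id=17: ✗
loan_id=18: ✗
loan_id=19: ✗
loan_id=20: ✗
loan_id=21: ✗
balance_sum = 786 + 1071 = 1857

ltv_sum=15562, late_sum=12221, balance_sum=1857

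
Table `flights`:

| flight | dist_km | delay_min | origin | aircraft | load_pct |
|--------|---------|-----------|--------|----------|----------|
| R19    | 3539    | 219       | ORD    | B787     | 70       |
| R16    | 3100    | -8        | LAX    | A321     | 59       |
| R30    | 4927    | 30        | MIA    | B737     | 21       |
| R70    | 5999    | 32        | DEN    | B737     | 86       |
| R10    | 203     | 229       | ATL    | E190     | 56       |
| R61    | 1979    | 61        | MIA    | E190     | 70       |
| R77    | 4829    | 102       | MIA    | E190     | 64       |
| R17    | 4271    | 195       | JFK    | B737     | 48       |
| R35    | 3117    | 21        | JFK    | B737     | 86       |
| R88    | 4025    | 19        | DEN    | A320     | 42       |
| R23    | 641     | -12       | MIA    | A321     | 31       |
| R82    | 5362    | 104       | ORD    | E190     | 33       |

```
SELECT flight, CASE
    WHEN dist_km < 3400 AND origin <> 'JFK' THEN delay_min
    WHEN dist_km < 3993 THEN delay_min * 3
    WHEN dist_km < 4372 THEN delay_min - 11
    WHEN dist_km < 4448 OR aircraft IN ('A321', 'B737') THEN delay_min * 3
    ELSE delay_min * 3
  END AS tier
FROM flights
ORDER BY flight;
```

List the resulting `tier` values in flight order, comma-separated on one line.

229, -8, 184, 657, -12, 90, 63, 61, 96, 306, 312, 8

flight=R10: dist_km < 3400 AND origin <> 'JFK' → 229
flight=R16: dist_km < 3400 AND origin <> 'JFK' → -8
flight=R17: dist_km < 4372 → 184
flight=R19: dist_km < 3993 → 657
flight=R23: dist_km < 3400 AND origin <> 'JFK' → -12
flight=R30: dist_km < 4448 OR aircraft IN ('A321', 'B737') → 90
flight=R35: dist_km < 3993 → 63
flight=R61: dist_km < 3400 AND origin <> 'JFK' → 61
flight=R70: dist_km < 4448 OR aircraft IN ('A321', 'B737') → 96
flight=R77: ELSE → 306
flight=R82: ELSE → 312
flight=R88: dist_km < 4372 → 8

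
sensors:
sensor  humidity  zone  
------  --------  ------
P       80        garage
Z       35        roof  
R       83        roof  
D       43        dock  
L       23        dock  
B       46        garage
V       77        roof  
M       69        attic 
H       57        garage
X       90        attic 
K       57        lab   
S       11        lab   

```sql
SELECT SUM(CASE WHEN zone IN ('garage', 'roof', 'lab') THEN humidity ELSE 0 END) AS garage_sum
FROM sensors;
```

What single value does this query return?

446

sensor=P: ✓ → 80
sensor=Z: ✓ → 35
sensor=R: ✓ → 83
sensor=D: ✗
sensor=L: ✗
sensor=B: ✓ → 46
sensor=V: ✓ → 77
sensor=M: ✗
sensor=H: ✓ → 57
sensor=X: ✗
sensor=K: ✓ → 57
sensor=S: ✓ → 11
garage_sum = 80 + 35 + 83 + 46 + 77 + 57 + 57 + 11 = 446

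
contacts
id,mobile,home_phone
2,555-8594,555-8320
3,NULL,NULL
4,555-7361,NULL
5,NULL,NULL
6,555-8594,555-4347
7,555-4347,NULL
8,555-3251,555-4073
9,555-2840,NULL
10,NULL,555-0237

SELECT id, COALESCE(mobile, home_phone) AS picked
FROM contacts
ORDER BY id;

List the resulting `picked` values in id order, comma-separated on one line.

555-8594, NULL, 555-7361, NULL, 555-8594, 555-4347, 555-3251, 555-2840, 555-0237

id=2: mobile=555-8594 → 555-8594
id=3: mobile=NULL, home_phone=NULL (all NULL) → NULL
id=4: mobile=555-7361 → 555-7361
id=5: mobile=NULL, home_phone=NULL (all NULL) → NULL
id=6: mobile=555-8594 → 555-8594
id=7: mobile=555-4347 → 555-4347
id=8: mobile=555-3251 → 555-3251
id=9: mobile=555-2840 → 555-2840
id=10: mobile=NULL, home_phone=555-0237 → 555-0237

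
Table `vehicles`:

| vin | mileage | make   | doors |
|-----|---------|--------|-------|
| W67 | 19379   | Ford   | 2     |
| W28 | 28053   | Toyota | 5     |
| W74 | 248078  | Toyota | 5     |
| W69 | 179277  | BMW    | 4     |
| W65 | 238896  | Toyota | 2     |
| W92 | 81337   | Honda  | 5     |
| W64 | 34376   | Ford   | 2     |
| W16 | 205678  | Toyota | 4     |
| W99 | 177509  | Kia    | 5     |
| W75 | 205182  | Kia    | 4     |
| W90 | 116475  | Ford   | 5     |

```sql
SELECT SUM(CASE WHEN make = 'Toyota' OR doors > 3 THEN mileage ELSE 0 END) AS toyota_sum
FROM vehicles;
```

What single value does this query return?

vin=W67: ✗
vin=W28: ✓ → 28053
vin=W74: ✓ → 248078
vin=W69: ✓ → 179277
vin=W65: ✓ → 238896
vin=W92: ✓ → 81337
vin=W64: ✗
vin=W16: ✓ → 205678
vin=W99: ✓ → 177509
vin=W75: ✓ → 205182
vin=W90: ✓ → 116475
toyota_sum = 28053 + 248078 + 179277 + 238896 + 81337 + 205678 + 177509 + 205182 + 116475 = 1480485

1480485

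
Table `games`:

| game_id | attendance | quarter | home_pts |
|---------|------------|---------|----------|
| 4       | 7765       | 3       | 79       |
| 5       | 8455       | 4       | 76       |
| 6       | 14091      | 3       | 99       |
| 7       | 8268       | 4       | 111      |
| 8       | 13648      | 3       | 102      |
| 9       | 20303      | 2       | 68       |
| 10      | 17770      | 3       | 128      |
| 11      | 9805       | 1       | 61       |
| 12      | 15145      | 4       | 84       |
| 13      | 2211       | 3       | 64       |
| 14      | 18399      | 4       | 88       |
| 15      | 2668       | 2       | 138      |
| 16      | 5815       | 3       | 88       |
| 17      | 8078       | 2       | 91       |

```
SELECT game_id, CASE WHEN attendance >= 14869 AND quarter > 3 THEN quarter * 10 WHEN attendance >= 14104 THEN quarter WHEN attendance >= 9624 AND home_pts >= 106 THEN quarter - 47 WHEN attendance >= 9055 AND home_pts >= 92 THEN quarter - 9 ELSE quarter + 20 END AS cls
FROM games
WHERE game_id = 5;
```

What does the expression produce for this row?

24

game_id = 5: attendance=8455, quarter=4, home_pts=76.
attendance >= 14869 AND quarter > 3 → false
attendance >= 14104 → false
attendance >= 9624 AND home_pts >= 106 → false
attendance >= 9055 AND home_pts >= 92 → false
No prior WHEN matched → ELSE → 24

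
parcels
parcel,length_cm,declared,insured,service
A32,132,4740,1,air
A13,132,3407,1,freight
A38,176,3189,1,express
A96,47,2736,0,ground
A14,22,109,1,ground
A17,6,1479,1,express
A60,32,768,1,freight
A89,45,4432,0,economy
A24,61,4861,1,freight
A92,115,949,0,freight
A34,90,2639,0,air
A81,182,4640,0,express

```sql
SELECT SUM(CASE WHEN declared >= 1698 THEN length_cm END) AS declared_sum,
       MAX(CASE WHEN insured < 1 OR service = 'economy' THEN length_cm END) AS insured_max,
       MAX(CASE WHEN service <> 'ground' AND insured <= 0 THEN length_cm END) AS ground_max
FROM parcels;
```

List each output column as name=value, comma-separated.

[declared_sum: declared >= 1698]
parcel=A32: ✓ → 132
parcel=A13: ✓ → 132
parcel=A38: ✓ → 176
parcel=A96: ✓ → 47
parcel=A14: ✗
parcel=A17: ✗
parcel=A60: ✗
parcel=A89: ✓ → 45
parcel=A24: ✓ → 61
parcel=A92: ✗
parcel=A34: ✓ → 90
parcel=A81: ✓ → 182
declared_sum = 132 + 132 + 176 + 47 + 45 + 61 + 90 + 182 = 865
—
[insured_max: insured < 1 OR service = 'economy']
parcel=A32: ✗
parcel=A13: ✗
parcel=A38: ✗
parcel=A96: ✓ → 47
parcel=A14: ✗
parcel=A17: ✗
parcel=A60: ✗
parcel=A89: ✓ → 45
parcel=A24: ✗
parcel=A92: ✓ → 115
parcel=A34: ✓ → 90
parcel=A81: ✓ → 182
insured_max = MAX(47, 45, 115, 90, 182) = 182
—
[ground_max: service <> 'ground' AND insured <= 0]
parcel=A32: ✗
parcel=A13: ✗
parcel=A38: ✗
parcel=A96: ✗
parcel=A14: ✗
parcel=A17: ✗
parcel=A60: ✗
parcel=A89: ✓ → 45
parcel=A24: ✗
parcel=A92: ✓ → 115
parcel=A34: ✓ → 90
parcel=A81: ✓ → 182
ground_max = MAX(45, 115, 90, 182) = 182

declared_sum=865, insured_max=182, ground_max=182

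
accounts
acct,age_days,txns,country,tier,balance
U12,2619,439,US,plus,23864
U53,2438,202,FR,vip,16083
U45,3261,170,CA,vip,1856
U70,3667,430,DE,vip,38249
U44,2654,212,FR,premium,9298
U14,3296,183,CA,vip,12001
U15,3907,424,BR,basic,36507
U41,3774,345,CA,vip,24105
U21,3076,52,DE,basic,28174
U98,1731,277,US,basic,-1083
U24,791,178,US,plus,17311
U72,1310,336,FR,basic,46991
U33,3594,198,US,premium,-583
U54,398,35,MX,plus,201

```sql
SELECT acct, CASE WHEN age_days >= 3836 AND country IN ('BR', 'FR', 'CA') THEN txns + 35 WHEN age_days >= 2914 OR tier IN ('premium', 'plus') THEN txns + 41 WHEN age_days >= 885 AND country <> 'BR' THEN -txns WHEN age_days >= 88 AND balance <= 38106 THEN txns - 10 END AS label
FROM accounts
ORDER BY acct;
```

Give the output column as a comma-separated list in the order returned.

480, 224, 459, 93, 219, 239, 386, 253, 211, -202, 76, 471, -336, -277

acct=U12: age_days >= 2914 OR tier IN ('premium', 'plus') → 480
acct=U14: age_days >= 2914 OR tier IN ('premium', 'plus') → 224
acct=U15: age_days >= 3836 AND country IN ('BR', 'FR', 'CA') → 459
acct=U21: age_days >= 2914 OR tier IN ('premium', 'plus') → 93
acct=U24: age_days >= 2914 OR tier IN ('premium', 'plus') → 219
acct=U33: age_days >= 2914 OR tier IN ('premium', 'plus') → 239
acct=U41: age_days >= 2914 OR tier IN ('premium', 'plus') → 386
acct=U44: age_days >= 2914 OR tier IN ('premium', 'plus') → 253
acct=U45: age_days >= 2914 OR tier IN ('premium', 'plus') → 211
acct=U53: age_days >= 885 AND country <> 'BR' → -202
acct=U54: age_days >= 2914 OR tier IN ('premium', 'plus') → 76
acct=U70: age_days >= 2914 OR tier IN ('premium', 'plus') → 471
acct=U72: age_days >= 885 AND country <> 'BR' → -336
acct=U98: age_days >= 885 AND country <> 'BR' → -277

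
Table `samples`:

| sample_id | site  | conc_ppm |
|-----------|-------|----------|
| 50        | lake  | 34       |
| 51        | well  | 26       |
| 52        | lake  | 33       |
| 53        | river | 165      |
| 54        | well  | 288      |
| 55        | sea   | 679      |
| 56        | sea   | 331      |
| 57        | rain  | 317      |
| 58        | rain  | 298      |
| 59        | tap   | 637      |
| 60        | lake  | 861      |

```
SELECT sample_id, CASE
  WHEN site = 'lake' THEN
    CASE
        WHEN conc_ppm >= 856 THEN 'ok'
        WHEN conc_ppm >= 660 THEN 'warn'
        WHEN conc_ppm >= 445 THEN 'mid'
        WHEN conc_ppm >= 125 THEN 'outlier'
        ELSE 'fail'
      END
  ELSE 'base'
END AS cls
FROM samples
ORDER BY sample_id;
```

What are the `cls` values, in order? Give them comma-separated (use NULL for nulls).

sample_id=50: site='lake' → inner[ELSE] → fail
sample_id=51: site='well' → outer ELSE → base
sample_id=52: site='lake' → inner[ELSE] → fail
sample_id=53: site='river' → outer ELSE → base
sample_id=54: site='well' → outer ELSE → base
sample_id=55: site='sea' → outer ELSE → base
sample_id=56: site='sea' → outer ELSE → base
sample_id=57: site='rain' → outer ELSE → base
sample_id=58: site='rain' → outer ELSE → base
sample_id=59: site='tap' → outer ELSE → base
sample_id=60: site='lake' → inner[conc_ppm >= 856] → ok

fail, base, fail, base, base, base, base, base, base, base, ok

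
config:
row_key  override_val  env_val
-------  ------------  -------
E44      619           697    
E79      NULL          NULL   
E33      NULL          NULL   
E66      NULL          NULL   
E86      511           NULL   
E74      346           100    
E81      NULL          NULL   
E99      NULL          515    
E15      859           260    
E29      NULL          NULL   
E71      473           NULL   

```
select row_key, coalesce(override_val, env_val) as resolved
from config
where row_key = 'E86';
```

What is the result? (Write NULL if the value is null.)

511

row_key = E86: override_val=511, env_val=NULL.
override_val=511 → 511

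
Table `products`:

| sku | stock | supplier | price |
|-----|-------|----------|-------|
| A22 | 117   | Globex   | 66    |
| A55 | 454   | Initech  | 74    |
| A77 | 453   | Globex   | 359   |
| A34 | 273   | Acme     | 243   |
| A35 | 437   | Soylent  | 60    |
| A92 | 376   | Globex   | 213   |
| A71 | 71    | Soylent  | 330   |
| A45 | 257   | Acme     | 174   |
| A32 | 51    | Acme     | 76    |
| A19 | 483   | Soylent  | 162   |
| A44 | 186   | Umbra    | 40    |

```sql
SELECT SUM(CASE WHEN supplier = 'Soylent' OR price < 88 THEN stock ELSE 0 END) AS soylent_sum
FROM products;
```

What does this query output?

1799

sku=A22: ✓ → 117
sku=A55: ✓ → 454
sku=A77: ✗
sku=A34: ✗
sku=A35: ✓ → 437
sku=A92: ✗
sku=A71: ✓ → 71
sku=A45: ✗
sku=A32: ✓ → 51
sku=A19: ✓ → 483
sku=A44: ✓ → 186
soylent_sum = 117 + 454 + 437 + 71 + 51 + 483 + 186 = 1799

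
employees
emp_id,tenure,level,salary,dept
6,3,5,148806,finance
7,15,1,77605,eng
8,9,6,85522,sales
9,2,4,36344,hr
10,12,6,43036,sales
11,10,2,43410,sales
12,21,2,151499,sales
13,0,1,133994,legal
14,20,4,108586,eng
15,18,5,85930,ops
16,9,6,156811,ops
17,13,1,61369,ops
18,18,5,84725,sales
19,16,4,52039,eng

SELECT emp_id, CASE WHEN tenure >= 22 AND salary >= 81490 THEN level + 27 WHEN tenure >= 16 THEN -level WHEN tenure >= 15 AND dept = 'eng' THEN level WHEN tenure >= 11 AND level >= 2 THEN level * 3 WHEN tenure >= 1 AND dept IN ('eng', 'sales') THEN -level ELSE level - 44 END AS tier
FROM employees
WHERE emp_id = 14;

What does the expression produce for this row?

-4

emp_id = 14: tenure=20, level=4, salary=108586, dept=eng.
tenure >= 22 AND salary >= 81490 → false
tenure >= 16 → true → -4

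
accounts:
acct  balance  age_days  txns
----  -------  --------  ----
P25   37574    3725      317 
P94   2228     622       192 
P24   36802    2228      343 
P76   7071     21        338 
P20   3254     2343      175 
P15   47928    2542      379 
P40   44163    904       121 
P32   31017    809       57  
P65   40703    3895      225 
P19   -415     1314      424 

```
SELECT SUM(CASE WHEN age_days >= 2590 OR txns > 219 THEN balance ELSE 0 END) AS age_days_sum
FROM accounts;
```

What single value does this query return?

acct=P25: ✓ → 37574
acct=P94: ✗
acct=P24: ✓ → 36802
acct=P76: ✓ → 7071
acct=P20: ✗
acct=P15: ✓ → 47928
acct=P40: ✗
acct=P32: ✗
acct=P65: ✓ → 40703
acct=P19: ✓ → -415
age_days_sum = 37574 + 36802 + 7071 + 47928 + 40703 + -415 = 169663

169663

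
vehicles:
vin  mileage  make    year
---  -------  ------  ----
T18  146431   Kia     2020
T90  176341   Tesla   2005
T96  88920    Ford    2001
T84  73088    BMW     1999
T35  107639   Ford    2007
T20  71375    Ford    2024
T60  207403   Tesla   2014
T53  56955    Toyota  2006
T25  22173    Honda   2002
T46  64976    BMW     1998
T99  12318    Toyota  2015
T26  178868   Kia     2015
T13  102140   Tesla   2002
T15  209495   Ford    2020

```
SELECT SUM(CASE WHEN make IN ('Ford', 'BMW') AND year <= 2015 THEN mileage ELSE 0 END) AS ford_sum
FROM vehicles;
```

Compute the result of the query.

vin=T18: ✗
vin=T90: ✗
vin=T96: ✓ → 88920
vin=T84: ✓ → 73088
vin=T35: ✓ → 107639
vin=T20: ✗
vin=T60: ✗
vin=T53: ✗
vin=T25: ✗
vin=T46: ✓ → 64976
vin=T99: ✗
vin=T26: ✗
vin=T13: ✗
vin=T15: ✗
ford_sum = 88920 + 73088 + 107639 + 64976 = 334623

334623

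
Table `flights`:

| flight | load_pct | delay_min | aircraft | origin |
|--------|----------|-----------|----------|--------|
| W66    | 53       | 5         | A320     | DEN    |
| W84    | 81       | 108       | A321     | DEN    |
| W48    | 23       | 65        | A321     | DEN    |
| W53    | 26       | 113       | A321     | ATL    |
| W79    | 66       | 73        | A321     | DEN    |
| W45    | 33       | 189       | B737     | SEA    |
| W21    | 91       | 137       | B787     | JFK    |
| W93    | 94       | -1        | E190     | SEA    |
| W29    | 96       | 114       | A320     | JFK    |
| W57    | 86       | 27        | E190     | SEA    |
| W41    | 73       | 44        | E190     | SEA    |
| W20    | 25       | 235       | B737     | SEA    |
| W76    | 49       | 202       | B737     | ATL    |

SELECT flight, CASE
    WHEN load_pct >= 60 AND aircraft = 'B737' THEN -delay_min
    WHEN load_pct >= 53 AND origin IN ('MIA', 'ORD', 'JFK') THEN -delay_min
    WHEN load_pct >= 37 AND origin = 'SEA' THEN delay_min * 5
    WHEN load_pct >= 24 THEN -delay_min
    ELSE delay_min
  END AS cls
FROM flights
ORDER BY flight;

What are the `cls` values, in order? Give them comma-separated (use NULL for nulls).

-235, -137, -114, 220, -189, 65, -113, 135, -5, -202, -73, -108, -5

flight=W20: load_pct >= 24 → -235
flight=W21: load_pct >= 53 AND origin IN ('MIA', 'ORD', 'JFK') → -137
flight=W29: load_pct >= 53 AND origin IN ('MIA', 'ORD', 'JFK') → -114
flight=W41: load_pct >= 37 AND origin = 'SEA' → 220
flight=W45: load_pct >= 24 → -189
flight=W48: ELSE → 65
flight=W53: load_pct >= 24 → -113
flight=W57: load_pct >= 37 AND origin = 'SEA' → 135
flight=W66: load_pct >= 24 → -5
flight=W76: load_pct >= 24 → -202
flight=W79: load_pct >= 24 → -73
flight=W84: load_pct >= 24 → -108
flight=W93: load_pct >= 37 AND origin = 'SEA' → -5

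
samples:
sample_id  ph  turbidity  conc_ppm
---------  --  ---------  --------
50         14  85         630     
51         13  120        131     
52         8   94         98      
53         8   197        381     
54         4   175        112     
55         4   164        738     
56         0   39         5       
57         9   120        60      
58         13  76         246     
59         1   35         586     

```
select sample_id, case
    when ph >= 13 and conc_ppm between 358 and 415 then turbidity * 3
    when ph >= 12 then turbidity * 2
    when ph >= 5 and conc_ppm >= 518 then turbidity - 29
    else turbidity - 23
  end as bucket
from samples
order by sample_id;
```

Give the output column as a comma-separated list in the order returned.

170, 240, 71, 174, 152, 141, 16, 97, 152, 12

sample_id=50: ph >= 12 → 170
sample_id=51: ph >= 12 → 240
sample_id=52: ELSE → 71
sample_id=53: ELSE → 174
sample_id=54: ELSE → 152
sample_id=55: ELSE → 141
sample_id=56: ELSE → 16
sample_id=57: ELSE → 97
sample_id=58: ph >= 12 → 152
sample_id=59: ELSE → 12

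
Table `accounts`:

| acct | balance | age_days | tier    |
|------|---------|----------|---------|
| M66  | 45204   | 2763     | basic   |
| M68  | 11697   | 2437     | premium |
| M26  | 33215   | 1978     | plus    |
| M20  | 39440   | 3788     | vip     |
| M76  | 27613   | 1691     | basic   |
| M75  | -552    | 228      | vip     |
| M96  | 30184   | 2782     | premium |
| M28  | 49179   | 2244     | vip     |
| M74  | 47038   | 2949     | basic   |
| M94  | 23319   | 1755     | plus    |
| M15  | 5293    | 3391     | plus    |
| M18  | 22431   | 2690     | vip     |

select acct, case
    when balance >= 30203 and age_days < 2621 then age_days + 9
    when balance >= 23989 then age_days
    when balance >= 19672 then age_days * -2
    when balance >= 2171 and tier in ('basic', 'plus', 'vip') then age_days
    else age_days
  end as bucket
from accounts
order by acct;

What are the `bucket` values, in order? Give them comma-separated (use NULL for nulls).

3391, -5380, 3788, 1987, 2253, 2763, 2437, 2949, 228, 1691, -3510, 2782

acct=M15: balance >= 2171 and tier in ('basic', 'plus', 'vip') → 3391
acct=M18: balance >= 19672 → -5380
acct=M20: balance >= 23989 → 3788
acct=M26: balance >= 30203 and age_days < 2621 → 1987
acct=M28: balance >= 30203 and age_days < 2621 → 2253
acct=M66: balance >= 23989 → 2763
acct=M68: ELSE → 2437
acct=M74: balance >= 23989 → 2949
acct=M75: ELSE → 228
acct=M76: balance >= 23989 → 1691
acct=M94: balance >= 19672 → -3510
acct=M96: balance >= 23989 → 2782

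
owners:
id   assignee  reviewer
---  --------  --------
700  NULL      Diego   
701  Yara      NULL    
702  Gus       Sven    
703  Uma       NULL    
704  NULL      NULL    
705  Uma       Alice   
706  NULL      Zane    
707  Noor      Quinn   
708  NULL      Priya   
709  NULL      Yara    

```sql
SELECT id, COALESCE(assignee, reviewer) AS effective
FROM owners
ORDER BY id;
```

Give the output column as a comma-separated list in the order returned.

id=700: assignee=NULL, reviewer=Diego → Diego
id=701: assignee=Yara → Yara
id=702: assignee=Gus → Gus
id=703: assignee=Uma → Uma
id=704: assignee=NULL, reviewer=NULL (all NULL) → NULL
id=705: assignee=Uma → Uma
id=706: assignee=NULL, reviewer=Zane → Zane
id=707: assignee=Noor → Noor
id=708: assignee=NULL, reviewer=Priya → Priya
id=709: assignee=NULL, reviewer=Yara → Yara

Diego, Yara, Gus, Uma, NULL, Uma, Zane, Noor, Priya, Yara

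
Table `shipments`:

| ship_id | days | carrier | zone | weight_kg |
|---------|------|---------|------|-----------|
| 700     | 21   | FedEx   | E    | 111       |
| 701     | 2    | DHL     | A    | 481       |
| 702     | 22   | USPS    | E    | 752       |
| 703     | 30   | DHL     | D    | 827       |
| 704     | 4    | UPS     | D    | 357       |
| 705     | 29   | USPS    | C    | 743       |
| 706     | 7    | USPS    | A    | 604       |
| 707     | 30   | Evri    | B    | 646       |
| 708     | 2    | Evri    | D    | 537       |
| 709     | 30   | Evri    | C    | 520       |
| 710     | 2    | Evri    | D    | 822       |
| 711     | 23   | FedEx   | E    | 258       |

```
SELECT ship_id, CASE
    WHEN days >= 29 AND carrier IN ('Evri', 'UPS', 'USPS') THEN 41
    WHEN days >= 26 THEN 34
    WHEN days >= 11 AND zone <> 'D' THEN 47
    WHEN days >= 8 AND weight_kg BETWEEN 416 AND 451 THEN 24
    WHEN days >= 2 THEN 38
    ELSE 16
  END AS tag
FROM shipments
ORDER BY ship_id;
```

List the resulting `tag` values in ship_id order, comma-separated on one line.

47, 38, 47, 34, 38, 41, 38, 41, 38, 41, 38, 47

ship_id=700: days >= 11 AND zone <> 'D' → 47
ship_id=701: days >= 2 → 38
ship_id=702: days >= 11 AND zone <> 'D' → 47
ship_id=703: days >= 26 → 34
ship_id=704: days >= 2 → 38
ship_id=705: days >= 29 AND carrier IN ('Evri', 'UPS', 'USPS') → 41
ship_id=706: days >= 2 → 38
ship_id=707: days >= 29 AND carrier IN ('Evri', 'UPS', 'USPS') → 41
ship_id=708: days >= 2 → 38
ship_id=709: days >= 29 AND carrier IN ('Evri', 'UPS', 'USPS') → 41
ship_id=710: days >= 2 → 38
ship_id=711: days >= 11 AND zone <> 'D' → 47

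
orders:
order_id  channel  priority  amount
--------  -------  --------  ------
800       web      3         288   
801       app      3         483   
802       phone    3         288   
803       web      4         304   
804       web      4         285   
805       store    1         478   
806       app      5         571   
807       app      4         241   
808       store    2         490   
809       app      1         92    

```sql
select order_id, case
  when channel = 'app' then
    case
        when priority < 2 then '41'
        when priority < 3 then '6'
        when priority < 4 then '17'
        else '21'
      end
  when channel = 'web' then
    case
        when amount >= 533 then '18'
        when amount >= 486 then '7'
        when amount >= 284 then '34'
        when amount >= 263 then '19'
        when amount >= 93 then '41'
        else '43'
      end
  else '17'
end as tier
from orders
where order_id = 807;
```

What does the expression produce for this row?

21

order_id = 807: channel=app, priority=4, amount=241.
channel='app' → inner[ELSE] → 21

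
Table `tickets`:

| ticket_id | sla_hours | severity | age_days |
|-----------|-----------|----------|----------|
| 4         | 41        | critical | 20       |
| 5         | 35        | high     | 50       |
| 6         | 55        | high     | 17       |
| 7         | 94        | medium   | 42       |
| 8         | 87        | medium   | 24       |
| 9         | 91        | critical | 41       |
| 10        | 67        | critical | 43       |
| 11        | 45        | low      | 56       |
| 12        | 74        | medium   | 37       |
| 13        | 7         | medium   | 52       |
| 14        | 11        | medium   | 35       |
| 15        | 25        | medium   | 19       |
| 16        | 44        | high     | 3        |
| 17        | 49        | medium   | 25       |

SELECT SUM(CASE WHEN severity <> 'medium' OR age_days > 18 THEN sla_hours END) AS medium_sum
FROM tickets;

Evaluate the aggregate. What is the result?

ticket_id=4: ✓ → 41
ticket_id=5: ✓ → 35
ticket_id=6: ✓ → 55
ticket_id=7: ✓ → 94
ticket_id=8: ✓ → 87
ticket_id=9: ✓ → 91
ticket_id=10: ✓ → 67
ticket_id=11: ✓ → 45
ticket_id=12: ✓ → 74
ticket_id=13: ✓ → 7
ticket_id=14: ✓ → 11
ticket_id=15: ✓ → 25
ticket_id=16: ✓ → 44
ticket_id=17: ✓ → 49
medium_sum = 41 + 35 + 55 + 94 + 87 + 91 + 67 + 45 + 74 + 7 + 11 + 25 + 44 + 49 = 725

725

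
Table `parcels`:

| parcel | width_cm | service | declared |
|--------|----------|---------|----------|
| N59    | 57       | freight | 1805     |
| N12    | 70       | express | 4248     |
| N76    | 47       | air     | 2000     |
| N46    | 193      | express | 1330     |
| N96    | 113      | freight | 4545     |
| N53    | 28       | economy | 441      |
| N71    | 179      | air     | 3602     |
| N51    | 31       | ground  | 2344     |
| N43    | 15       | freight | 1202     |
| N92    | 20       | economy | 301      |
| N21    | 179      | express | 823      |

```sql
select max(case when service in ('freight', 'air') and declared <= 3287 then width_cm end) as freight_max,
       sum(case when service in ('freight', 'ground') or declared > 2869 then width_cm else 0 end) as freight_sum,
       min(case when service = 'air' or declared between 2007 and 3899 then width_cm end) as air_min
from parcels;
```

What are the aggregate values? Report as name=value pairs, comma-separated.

[freight_max: service in ('freight', 'air') and declared <= 3287]
parcel=N59: ✓ → 57
parcel=N12: ✗
parcel=N76: ✓ → 47
parcel=N46: ✗
parcel=N96: ✗
parcel=N53: ✗
parcel=N71: ✗
parcel=N51: ✗
parcel=N43: ✓ → 15
parcel=N92: ✗
parcel=N21: ✗
freight_max = MAX(57, 47, 15) = 57
—
[freight_sum: service in ('freight', 'ground') or declared > 2869]
parcel=N59: ✓ → 57
parcel=N12: ✓ → 70
parcel=N76: ✗
parcel=N46: ✗
parcel=N96: ✓ → 113
parcel=N53: ✗
parcel=N71: ✓ → 179
parcel=N51: ✓ → 31
parcel=N43: ✓ → 15
parcel=N92: ✗
parcel=N21: ✗
freight_sum = 57 + 70 + 113 + 179 + 31 + 15 = 465
—
[air_min: service = 'air' or declared between 2007 and 3899]
parcel=N59: ✗
parcel=N12: ✗
parcel=N76: ✓ → 47
parcel=N46: ✗
parcel=N96: ✗
parcel=N53: ✗
parcel=N71: ✓ → 179
parcel=N51: ✓ → 31
parcel=N43: ✗
parcel=N92: ✗
parcel=N21: ✗
air_min = MIN(47, 179, 31) = 31

freight_max=57, freight_sum=465, air_min=31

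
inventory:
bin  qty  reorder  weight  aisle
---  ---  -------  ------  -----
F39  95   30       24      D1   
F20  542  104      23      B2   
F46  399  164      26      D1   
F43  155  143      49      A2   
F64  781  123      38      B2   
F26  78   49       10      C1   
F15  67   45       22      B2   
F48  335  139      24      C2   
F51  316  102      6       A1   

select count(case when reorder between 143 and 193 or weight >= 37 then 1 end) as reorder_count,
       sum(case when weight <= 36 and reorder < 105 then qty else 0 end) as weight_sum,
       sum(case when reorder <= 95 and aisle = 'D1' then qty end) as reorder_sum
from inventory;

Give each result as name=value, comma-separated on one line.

[reorder_count: reorder between 143 and 193 or weight >= 37]
bin=F39: ✗
bin=F20: ✗
bin=F46: ✓ → 1
bin=F43: ✓ → 1
bin=F64: ✓ → 1
bin=F26: ✗
bin=F15: ✗
bin=F48: ✗
bin=F51: ✗
reorder_count = COUNT(1, 1, 1) = 3
—
[weight_sum: weight <= 36 and reorder < 105]
bin=F39: ✓ → 95
bin=F20: ✓ → 542
bin=F46: ✗
bin=F43: ✗
bin=F64: ✗
bin=F26: ✓ → 78
bin=F15: ✓ → 67
bin=F48: ✗
bin=F51: ✓ → 316
weight_sum = 95 + 542 + 78 + 67 + 316 = 1098
—
[reorder_sum: reorder <= 95 and aisle = 'D1']
bin=F39: ✓ → 95
bin=F20: ✗
bin=F46: ✗
bin=F43: ✗
bin=F64: ✗
bin=F26: ✗
bin=F15: ✗
bin=F48: ✗
bin=F51: ✗
reorder_sum = 95

reorder_count=3, weight_sum=1098, reorder_sum=95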